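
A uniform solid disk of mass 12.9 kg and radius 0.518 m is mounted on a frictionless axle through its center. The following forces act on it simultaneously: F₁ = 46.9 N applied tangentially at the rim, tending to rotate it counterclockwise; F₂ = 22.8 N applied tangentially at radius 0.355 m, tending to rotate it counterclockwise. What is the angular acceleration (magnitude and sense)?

α ≈ 18.7 rad/s², counterclockwise

I = ½MR² = (1/2)(12.9)(0.518)² = 1.731 kg·m².
Taking counterclockwise as positive: τ₁ = +(46.9)(0.518) = +24.29 N·m; τ₂ = +(22.8)(0.355) = +8.094 N·m.
Net torque τ = 32.39 N·m.
α = τ/I = 32.39/1.731 = 18.71 rad/s².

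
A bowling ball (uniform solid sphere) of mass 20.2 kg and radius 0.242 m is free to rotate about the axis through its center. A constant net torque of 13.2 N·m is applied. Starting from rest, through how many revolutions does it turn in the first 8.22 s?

≈ 150 revolutions

I = (2/5)MR² = (2/5)(20.2)(0.242)² = 0.4732 kg·m².
α = τ/I = 13.2/0.4732 = 27.90 rad/s².
θ = ½αt² = ½(27.90)(8.22)² = 942.4 rad.
Revolutions = θ/(2π) = 150.0.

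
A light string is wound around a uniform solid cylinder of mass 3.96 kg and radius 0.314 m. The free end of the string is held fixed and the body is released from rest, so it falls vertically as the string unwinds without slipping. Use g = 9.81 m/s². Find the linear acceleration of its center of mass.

a ≈ 6.54 m/s²

Translation: Mg − T = Ma. Rotation about the center: TR = Iα with I = ½MR².
With a = αR: T = (I/R²)a = (1/2)M a, so Mg = (1 + 0.5000)Ma.
a = g/(1 + 0.5000) = 9.81/1.500 = 6.540 m/s².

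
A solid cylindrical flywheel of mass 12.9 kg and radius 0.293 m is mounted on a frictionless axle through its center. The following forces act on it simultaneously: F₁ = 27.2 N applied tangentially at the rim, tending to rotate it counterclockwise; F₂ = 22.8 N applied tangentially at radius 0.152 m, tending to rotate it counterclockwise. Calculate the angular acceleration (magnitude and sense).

I = ½MR² = (1/2)(12.9)(0.293)² = 0.5537 kg·m².
Taking counterclockwise as positive: τ₁ = +(27.2)(0.293) = +7.970 N·m; τ₂ = +(22.8)(0.152) = +3.466 N·m.
Net torque τ = 11.44 N·m.
α = τ/I = 11.44/0.5537 = 20.65 rad/s².

α ≈ 20.7 rad/s², counterclockwise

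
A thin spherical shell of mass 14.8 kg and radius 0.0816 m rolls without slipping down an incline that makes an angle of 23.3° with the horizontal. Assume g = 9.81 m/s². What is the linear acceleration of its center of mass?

a ≈ 2.33 m/s²

Translation along the incline: Mg sinθ − f = Ma.
Rotation about the center: fR = Iα with I = (2/3)MR². No-slip gives a = αR, so f = (I/R²)a = (2/3)M a.
Substituting: Mg sinθ = (1 + 0.6667)Ma, so a = g sinθ/(1 + 0.6667) = (9.81) sin 23.3° / 1.667 = 2.328 m/s².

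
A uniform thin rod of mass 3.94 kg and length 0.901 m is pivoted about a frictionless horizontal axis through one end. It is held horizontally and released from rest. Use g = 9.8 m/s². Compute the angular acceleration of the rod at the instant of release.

α ≈ 16.3 rad/s²

About the pivot, I = (1/3)ML² = (1/3)(3.94)(0.901)² = 1.066 kg·m².
The weight acts at the center, a distance L/2 = 0.4505 m from the pivot; τ = Mg(L/2) = 17.39 N·m.
α = τ/I = 17.39/1.066 = 16.32 rad/s².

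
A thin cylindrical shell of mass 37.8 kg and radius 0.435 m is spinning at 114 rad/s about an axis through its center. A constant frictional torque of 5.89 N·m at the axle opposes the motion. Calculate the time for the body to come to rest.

t ≈ 138 s

I = MR² = (37.8)(0.435)² = 7.153 kg·m².
The net torque has magnitude 5.89 N·m, opposing ω.
|α| = τ/I = 5.890/7.153 = 0.8235 rad/s² (deceleration).
0 = ω₀ − |α|t ⇒ t = ω₀/|α| = 114/0.8235 = 138.4 s.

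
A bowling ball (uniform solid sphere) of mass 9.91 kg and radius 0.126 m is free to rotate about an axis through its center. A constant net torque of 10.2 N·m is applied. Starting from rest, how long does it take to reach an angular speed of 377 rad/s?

I = (2/5)MR² = (2/5)(9.91)(0.126)² = 0.06293 kg·m².
α = τ/I = 10.2/0.06293 = 162.1 rad/s².
ω = αt ⇒ t = ω/α = 377/162.1 = 2.326 s.

t ≈ 2.33 s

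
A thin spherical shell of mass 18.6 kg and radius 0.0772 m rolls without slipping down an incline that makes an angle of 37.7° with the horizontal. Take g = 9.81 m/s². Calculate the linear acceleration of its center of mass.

Translation along the incline: Mg sinθ − f = Ma.
Rotation about the center: fR = Iα with I = (2/3)MR². No-slip gives a = αR, so f = (I/R²)a = (2/3)M a.
Substituting: Mg sinθ = (1 + 0.6667)Ma, so a = g sinθ/(1 + 0.6667) = (9.81) sin 37.7° / 1.667 = 3.599 m/s².

a ≈ 3.60 m/s²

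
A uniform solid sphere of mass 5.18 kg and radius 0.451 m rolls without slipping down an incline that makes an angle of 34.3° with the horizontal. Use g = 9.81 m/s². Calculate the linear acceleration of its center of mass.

a ≈ 3.95 m/s²

Translation along the incline: Mg sinθ − f = Ma.
Rotation about the center: fR = Iα with I = (2/5)MR². No-slip gives a = αR, so f = (I/R²)a = (2/5)M a.
Substituting: Mg sinθ = (1 + 0.4000)Ma, so a = g sinθ/(1 + 0.4000) = (9.81) sin 34.3° / 1.400 = 3.949 m/s².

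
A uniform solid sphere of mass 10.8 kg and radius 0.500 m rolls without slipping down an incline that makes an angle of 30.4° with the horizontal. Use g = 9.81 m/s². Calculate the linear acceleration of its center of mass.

Translation along the incline: Mg sinθ − f = Ma.
Rotation about the center: fR = Iα with I = (2/5)MR². No-slip gives a = αR, so f = (I/R²)a = (2/5)M a.
Substituting: Mg sinθ = (1 + 0.4000)Ma, so a = g sinθ/(1 + 0.4000) = (9.81) sin 30.4° / 1.400 = 3.546 m/s².

a ≈ 3.55 m/s²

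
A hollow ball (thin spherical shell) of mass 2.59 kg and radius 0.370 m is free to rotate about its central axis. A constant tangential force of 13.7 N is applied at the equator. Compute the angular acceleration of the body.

α ≈ 21.4 rad/s²

I = (2/3)MR² = (2/3)(2.59)(0.370)² = 0.2364 kg·m².
τ = F R = (13.7)(0.370) = 5.069 N·m.
Newton's second law for rotation, τ = Iα, gives α = τ/I = 5.069/0.2364 = 21.44 rad/s².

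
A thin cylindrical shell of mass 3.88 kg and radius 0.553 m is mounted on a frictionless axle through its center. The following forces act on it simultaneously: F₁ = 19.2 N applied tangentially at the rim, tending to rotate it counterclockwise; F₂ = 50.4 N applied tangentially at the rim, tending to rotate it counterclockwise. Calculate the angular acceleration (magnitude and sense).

α ≈ 32.4 rad/s², counterclockwise

I = MR² = (3.88)(0.553)² = 1.187 kg·m².
Taking counterclockwise as positive: τ₁ = +(19.2)(0.553) = +10.62 N·m; τ₂ = +(50.4)(0.553) = +27.87 N·m.
Net torque τ = 38.49 N·m.
α = τ/I = 38.49/1.187 = 32.44 rad/s².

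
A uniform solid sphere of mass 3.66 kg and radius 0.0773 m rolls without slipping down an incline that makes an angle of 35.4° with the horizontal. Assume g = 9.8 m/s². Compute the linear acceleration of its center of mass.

Translation along the incline: Mg sinθ − f = Ma.
Rotation about the center: fR = Iα with I = (2/5)MR². No-slip gives a = αR, so f = (I/R²)a = (2/5)M a.
Substituting: Mg sinθ = (1 + 0.4000)Ma, so a = g sinθ/(1 + 0.4000) = (9.8) sin 35.4° / 1.400 = 4.055 m/s².

a ≈ 4.05 m/s²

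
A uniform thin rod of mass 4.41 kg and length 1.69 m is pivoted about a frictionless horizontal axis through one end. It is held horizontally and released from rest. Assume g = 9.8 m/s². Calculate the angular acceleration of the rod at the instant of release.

α ≈ 8.70 rad/s²

About the pivot, I = (1/3)ML² = (1/3)(4.41)(1.69)² = 4.198 kg·m².
The weight acts at the center, a distance L/2 = 0.8450 m from the pivot; τ = Mg(L/2) = 36.52 N·m.
α = τ/I = 36.52/4.198 = 8.698 rad/s².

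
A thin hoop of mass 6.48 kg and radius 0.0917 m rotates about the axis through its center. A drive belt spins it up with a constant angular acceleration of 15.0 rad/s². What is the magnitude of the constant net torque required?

I = MR² = (6.48)(0.0917)² = 0.05449 kg·m².
τ = Iα = (0.05449)(15.00) = 0.8173 N·m.

τ ≈ 0.817 N·m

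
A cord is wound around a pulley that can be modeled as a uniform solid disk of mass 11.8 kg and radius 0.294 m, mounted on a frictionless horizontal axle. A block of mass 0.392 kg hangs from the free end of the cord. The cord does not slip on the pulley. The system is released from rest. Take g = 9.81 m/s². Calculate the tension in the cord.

T ≈ 3.61 N

I = ½MR² = (1/2)(11.8)(0.294)² = 0.5100 kg·m².
Block: mg − T = ma. Pulley: TR = Iα. No-slip: a = αR, so T = (I/R²)a = 5.900·a.
Then mg = (m + 5.900)a, so a = (0.392)(9.81)/(0.392 + 5.900) = 0.6112 m/s².
T = 5.900·a = 3.606 N.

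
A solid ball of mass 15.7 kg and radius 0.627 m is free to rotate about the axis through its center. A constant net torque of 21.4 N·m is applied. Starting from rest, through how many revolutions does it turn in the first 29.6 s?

I = (2/5)MR² = (2/5)(15.7)(0.627)² = 2.469 kg·m².
α = τ/I = 21.4/2.469 = 8.668 rad/s².
θ = ½αt² = ½(8.668)(29.6)² = 3797 rad.
Revolutions = θ/(2π) = 604.4.

≈ 604 revolutions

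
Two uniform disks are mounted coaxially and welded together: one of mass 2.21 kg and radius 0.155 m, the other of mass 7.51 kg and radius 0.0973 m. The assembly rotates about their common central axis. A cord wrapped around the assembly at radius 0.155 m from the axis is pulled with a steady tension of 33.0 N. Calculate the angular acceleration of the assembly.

α ≈ 82.4 rad/s²

I = ½M₁R₁² + ½M₂R₂² = ½(2.21)(0.155)² + ½(7.51)(0.0973)² = 0.06210 kg·m².
τ = F r = (33.0)(0.155) = 5.115 N·m.
α = τ/I = 5.115/0.06210 = 82.37 rad/s².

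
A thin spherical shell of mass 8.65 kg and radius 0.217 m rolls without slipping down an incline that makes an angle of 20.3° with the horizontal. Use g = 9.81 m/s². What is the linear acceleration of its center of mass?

Translation along the incline: Mg sinθ − f = Ma.
Rotation about the center: fR = Iα with I = (2/3)MR². No-slip gives a = αR, so f = (I/R²)a = (2/3)M a.
Substituting: Mg sinθ = (1 + 0.6667)Ma, so a = g sinθ/(1 + 0.6667) = (9.81) sin 20.3° / 1.667 = 2.042 m/s².

a ≈ 2.04 m/s²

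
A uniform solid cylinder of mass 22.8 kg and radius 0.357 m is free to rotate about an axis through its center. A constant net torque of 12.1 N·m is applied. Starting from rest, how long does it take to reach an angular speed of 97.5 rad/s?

I = ½MR² = (1/2)(22.8)(0.357)² = 1.453 kg·m².
α = τ/I = 12.1/1.453 = 8.328 rad/s².
ω = αt ⇒ t = ω/α = 97.5/8.328 = 11.71 s.

t ≈ 11.7 s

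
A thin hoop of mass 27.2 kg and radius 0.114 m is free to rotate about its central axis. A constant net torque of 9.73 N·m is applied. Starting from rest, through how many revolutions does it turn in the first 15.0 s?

I = MR² = (27.2)(0.114)² = 0.3535 kg·m².
α = τ/I = 9.73/0.3535 = 27.53 rad/s².
θ = ½αt² = ½(27.53)(15.0)² = 3097 rad.
Revolutions = θ/(2π) = 492.8.

≈ 493 revolutions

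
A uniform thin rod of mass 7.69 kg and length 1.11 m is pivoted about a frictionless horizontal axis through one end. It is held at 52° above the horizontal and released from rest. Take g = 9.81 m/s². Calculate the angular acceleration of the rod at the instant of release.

α ≈ 8.16 rad/s²

About the pivot, I = (1/3)ML² = (1/3)(7.69)(1.11)² = 3.158 kg·m².
The weight acts at the center, a distance L/2 = 0.5550 m from the pivot; τ = Mg(L/2) cos 52° = 25.78 N·m.
α = τ/I = 25.78/3.158 = 8.162 rad/s².
(Equivalently α = (3g/(2L)) cos 52° = 8.162 rad/s².)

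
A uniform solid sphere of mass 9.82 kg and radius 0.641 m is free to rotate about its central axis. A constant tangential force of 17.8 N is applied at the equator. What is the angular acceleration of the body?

α ≈ 7.07 rad/s²

I = (2/5)MR² = (2/5)(9.82)(0.641)² = 1.614 kg·m².
τ = F R = (17.8)(0.641) = 11.41 N·m.
Newton's second law for rotation, τ = Iα, gives α = τ/I = 11.41/1.614 = 7.070 rad/s².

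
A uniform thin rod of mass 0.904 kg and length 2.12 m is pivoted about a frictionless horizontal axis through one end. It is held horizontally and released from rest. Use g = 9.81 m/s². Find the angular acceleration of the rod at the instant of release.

About the pivot, I = (1/3)ML² = (1/3)(0.904)(2.12)² = 1.354 kg·m².
The weight acts at the center, a distance L/2 = 1.060 m from the pivot; τ = Mg(L/2) = 9.400 N·m.
α = τ/I = 9.400/1.354 = 6.941 rad/s².

α ≈ 6.94 rad/s²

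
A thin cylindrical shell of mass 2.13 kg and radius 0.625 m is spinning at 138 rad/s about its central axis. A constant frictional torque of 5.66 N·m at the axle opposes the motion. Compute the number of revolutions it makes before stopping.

I = MR² = (2.13)(0.625)² = 0.8320 kg·m².
The net torque has magnitude 5.66 N·m, opposing ω.
|α| = τ/I = 5.660/0.8320 = 6.803 rad/s² (deceleration).
ω² = ω₀² − 2|α|θ with ω = 0 ⇒ θ = ω₀²/(2|α|) = 1400 rad = 222.8 rev.

≈ 223 revolutions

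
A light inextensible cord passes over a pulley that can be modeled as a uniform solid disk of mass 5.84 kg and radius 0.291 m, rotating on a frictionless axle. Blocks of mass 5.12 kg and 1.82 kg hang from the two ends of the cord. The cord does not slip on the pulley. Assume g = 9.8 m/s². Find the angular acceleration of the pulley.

α ≈ 11.3 rad/s²

I = ½MR² = (1/2)(5.84)(0.291)² = 0.2473 kg·m².
Heavier block: m₁g − T₁ = m₁a. Lighter block: T₂ − m₂g = m₂a.
Pulley: (T₁ − T₂)R = Iα = I(a/R), so T₁ − T₂ = (I/R²)a = (1/2)M_p a = 2.920·a.
Adding the three: (m₁ − m₂)g = (m₁ + m₂ + 2.920)a, so a = (5.12 − 1.82)(9.8)/(5.12 + 1.82 + 2.920) = 3.280 m/s².
α = a/R = 3.280/0.291 = 11.27 rad/s².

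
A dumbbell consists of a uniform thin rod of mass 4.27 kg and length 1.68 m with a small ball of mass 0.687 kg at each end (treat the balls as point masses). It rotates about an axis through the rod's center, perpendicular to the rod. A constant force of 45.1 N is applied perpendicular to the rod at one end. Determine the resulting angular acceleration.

α ≈ 19.2 rad/s²

I_rod = (1/12)ML² = (1/12)(4.27)(1.68)² = 1.004 kg·m².
I_balls = 2·m·(L/2)² = 2(0.687)(0.8400)² = 0.9695 kg·m².
Total I = 1.974 kg·m².
τ = F·(L/2) = (45.1)(0.840) = 37.88 N·m.
α = τ/I = 37.88/1.974 = 19.19 rad/s².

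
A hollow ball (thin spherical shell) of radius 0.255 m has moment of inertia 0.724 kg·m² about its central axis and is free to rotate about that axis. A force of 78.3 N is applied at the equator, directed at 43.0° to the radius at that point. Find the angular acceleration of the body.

α ≈ 18.8 rad/s²

Only the tangential component produces torque: τ = F R sinθ = (78.3)(0.255) sin 43.0° = 13.62 N·m.
From τ = Iα: α = 13.62/0.7240 = 18.81 rad/s².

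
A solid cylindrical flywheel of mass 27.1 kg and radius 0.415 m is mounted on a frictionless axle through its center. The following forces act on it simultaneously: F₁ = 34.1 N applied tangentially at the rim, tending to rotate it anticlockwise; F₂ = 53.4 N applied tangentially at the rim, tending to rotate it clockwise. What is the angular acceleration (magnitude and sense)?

I = ½MR² = (1/2)(27.1)(0.415)² = 2.334 kg·m².
Taking anticlockwise as positive: τ₁ = +(34.1)(0.415) = +14.15 N·m; τ₂ = −(53.4)(0.415) = −22.16 N·m.
Net torque τ = -8.009 N·m.
α = τ/I = -8.009/2.334 = -3.432 rad/s².

α ≈ 3.43 rad/s², clockwise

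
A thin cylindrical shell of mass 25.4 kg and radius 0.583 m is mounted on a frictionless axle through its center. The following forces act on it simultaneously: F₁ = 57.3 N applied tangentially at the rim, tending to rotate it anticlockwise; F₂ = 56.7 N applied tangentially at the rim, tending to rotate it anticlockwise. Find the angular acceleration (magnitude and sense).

α ≈ 7.70 rad/s², anticlockwise

I = MR² = (25.4)(0.583)² = 8.633 kg·m².
Taking anticlockwise as positive: τ₁ = +(57.3)(0.583) = +33.41 N·m; τ₂ = +(56.7)(0.583) = +33.06 N·m.
Net torque τ = 66.46 N·m.
α = τ/I = 66.46/8.633 = 7.698 rad/s².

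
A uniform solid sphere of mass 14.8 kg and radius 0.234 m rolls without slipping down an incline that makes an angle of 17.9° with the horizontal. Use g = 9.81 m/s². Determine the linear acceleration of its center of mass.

a ≈ 2.15 m/s²

Translation along the incline: Mg sinθ − f = Ma.
Rotation about the center: fR = Iα with I = (2/5)MR². No-slip gives a = αR, so f = (I/R²)a = (2/5)M a.
Substituting: Mg sinθ = (1 + 0.4000)Ma, so a = g sinθ/(1 + 0.4000) = (9.81) sin 17.9° / 1.400 = 2.154 m/s².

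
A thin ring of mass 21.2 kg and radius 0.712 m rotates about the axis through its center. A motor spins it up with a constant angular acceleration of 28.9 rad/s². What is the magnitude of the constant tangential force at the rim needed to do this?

I = MR² = (21.2)(0.712)² = 10.75 kg·m².
The required torque is τ = Iα = (10.75)(28.90) = 310.6 N·m.
A tangential force at the rim gives τ = FR, so F = τ/R = 310.6/0.712 = 436.2 N.

F ≈ 436 N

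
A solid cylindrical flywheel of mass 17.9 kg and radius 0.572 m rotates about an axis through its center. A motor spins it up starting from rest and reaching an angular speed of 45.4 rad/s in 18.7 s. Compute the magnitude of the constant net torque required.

τ ≈ 7.11 N·m

I = ½MR² = (1/2)(17.9)(0.572)² = 2.928 kg·m².
α = Δω/Δt = (45.4 − 0)/18.7 = 2.428 rad/s².
τ = Iα = (2.928)(2.428) = 7.109 N·m.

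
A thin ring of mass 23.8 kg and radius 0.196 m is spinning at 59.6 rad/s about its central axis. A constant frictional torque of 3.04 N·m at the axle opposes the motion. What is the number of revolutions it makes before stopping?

≈ 85.0 revolutions

I = MR² = (23.8)(0.196)² = 0.9143 kg·m².
The net torque has magnitude 3.04 N·m, opposing ω.
|α| = τ/I = 3.040/0.9143 = 3.325 rad/s² (deceleration).
ω² = ω₀² − 2|α|θ with ω = 0 ⇒ θ = ω₀²/(2|α|) = 534.2 rad = 85.02 rev.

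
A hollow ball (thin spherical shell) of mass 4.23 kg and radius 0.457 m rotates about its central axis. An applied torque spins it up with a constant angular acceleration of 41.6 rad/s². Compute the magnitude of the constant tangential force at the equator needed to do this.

I = (2/3)MR² = (2/3)(4.23)(0.457)² = 0.5890 kg·m².
The required torque is τ = Iα = (0.5890)(41.60) = 24.50 N·m.
A tangential force at the equator gives τ = FR, so F = τ/R = 24.50/0.457 = 53.61 N.

F ≈ 53.6 N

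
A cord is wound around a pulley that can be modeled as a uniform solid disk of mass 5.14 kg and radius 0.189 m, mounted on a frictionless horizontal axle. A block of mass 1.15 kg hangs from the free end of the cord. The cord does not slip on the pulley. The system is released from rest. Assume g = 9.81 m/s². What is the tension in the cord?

T ≈ 7.79 N

I = ½MR² = (1/2)(5.14)(0.189)² = 0.09180 kg·m².
Block: mg − T = ma. Pulley: TR = Iα. No-slip: a = αR, so T = (I/R²)a = 2.570·a.
Then mg = (m + 2.570)a, so a = (1.15)(9.81)/(1.15 + 2.570) = 3.033 m/s².
T = 2.570·a = 7.794 N.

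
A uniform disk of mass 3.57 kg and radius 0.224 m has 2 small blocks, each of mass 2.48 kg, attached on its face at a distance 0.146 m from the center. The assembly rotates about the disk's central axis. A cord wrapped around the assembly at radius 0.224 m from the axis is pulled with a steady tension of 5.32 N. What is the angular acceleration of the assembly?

I_disk = ½MR² = ½(3.57)(0.224)² = 0.08956 kg·m².
I_blocks = 2·m·r² = 2(2.48)(0.146)² = 0.1057 kg·m².
Total I = 0.1953 kg·m².
τ = F r = (5.32)(0.224) = 1.192 N·m.
α = τ/I = 1.192/0.1953 = 6.102 rad/s².

α ≈ 6.10 rad/s²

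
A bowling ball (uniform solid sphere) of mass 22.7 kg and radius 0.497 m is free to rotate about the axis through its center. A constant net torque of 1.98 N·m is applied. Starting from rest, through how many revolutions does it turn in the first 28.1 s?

I = (2/5)MR² = (2/5)(22.7)(0.497)² = 2.243 kg·m².
α = τ/I = 1.98/2.243 = 0.8828 rad/s².
θ = ½αt² = ½(0.8828)(28.1)² = 348.5 rad.
Revolutions = θ/(2π) = 55.47.

≈ 55.5 revolutions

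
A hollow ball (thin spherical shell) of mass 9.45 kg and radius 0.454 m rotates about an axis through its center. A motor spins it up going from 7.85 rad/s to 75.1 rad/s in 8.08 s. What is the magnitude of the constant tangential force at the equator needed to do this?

I = (2/3)MR² = (2/3)(9.45)(0.454)² = 1.299 kg·m².
α = Δω/Δt = (75.1 − 7.85)/8.08 = 8.323 rad/s².
The required torque is τ = Iα = (1.299)(8.323) = 10.81 N·m.
A tangential force at the equator gives τ = FR, so F = τ/R = 10.81/0.454 = 23.81 N.

F ≈ 23.8 N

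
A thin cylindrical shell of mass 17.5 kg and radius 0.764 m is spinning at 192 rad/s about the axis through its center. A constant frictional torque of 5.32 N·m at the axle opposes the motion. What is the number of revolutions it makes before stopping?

I = MR² = (17.5)(0.764)² = 10.21 kg·m².
The net torque has magnitude 5.32 N·m, opposing ω.
|α| = τ/I = 5.320/10.21 = 0.5208 rad/s² (deceleration).
ω² = ω₀² − 2|α|θ with ω = 0 ⇒ θ = ω₀²/(2|α|) = 35390 rad = 5633 rev.

≈ 5630 revolutions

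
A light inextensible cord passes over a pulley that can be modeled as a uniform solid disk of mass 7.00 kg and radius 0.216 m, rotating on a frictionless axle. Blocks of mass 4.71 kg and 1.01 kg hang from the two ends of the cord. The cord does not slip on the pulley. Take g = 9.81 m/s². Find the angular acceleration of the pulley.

α ≈ 18.2 rad/s²

I = ½MR² = (1/2)(7.00)(0.216)² = 0.1633 kg·m².
Heavier block: m₁g − T₁ = m₁a. Lighter block: T₂ − m₂g = m₂a.
Pulley: (T₁ − T₂)R = Iα = I(a/R), so T₁ − T₂ = (I/R²)a = (1/2)M_p a = 3.500·a.
Adding the three: (m₁ − m₂)g = (m₁ + m₂ + 3.500)a, so a = (4.71 − 1.01)(9.81)/(4.71 + 1.01 + 3.500) = 3.937 m/s².
α = a/R = 3.937/0.216 = 18.23 rad/s².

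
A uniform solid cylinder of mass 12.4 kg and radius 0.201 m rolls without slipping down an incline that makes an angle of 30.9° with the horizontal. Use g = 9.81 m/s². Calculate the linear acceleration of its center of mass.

Translation along the incline: Mg sinθ − f = Ma.
Rotation about the center: fR = Iα with I = ½MR². No-slip gives a = αR, so f = (I/R²)a = (1/2)M a.
Substituting: Mg sinθ = (1 + 0.5000)Ma, so a = g sinθ/(1 + 0.5000) = (9.81) sin 30.9° / 1.500 = 3.359 m/s².

a ≈ 3.36 m/s²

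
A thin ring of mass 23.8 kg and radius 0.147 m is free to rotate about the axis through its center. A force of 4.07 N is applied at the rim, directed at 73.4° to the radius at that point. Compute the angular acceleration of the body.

I = MR² = (23.8)(0.147)² = 0.5143 kg·m².
Only the tangential component produces torque: τ = F R sinθ = (4.07)(0.147) sin 73.4° = 0.5734 N·m.
From τ = Iα: α = 0.5734/0.5143 = 1.115 rad/s².

α ≈ 1.11 rad/s²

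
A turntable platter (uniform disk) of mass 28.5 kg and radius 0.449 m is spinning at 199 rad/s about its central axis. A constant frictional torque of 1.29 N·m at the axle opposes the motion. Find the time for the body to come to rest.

I = ½MR² = (1/2)(28.5)(0.449)² = 2.873 kg·m².
The net torque has magnitude 1.29 N·m, opposing ω.
|α| = τ/I = 1.290/2.873 = 0.4490 rad/s² (deceleration).
0 = ω₀ − |α|t ⇒ t = ω₀/|α| = 199/0.4490 = 443.2 s.

t ≈ 443 s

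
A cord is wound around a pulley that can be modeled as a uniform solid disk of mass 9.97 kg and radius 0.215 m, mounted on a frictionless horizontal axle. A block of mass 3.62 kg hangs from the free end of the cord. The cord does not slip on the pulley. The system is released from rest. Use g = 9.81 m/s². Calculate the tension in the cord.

T ≈ 20.6 N

I = ½MR² = (1/2)(9.97)(0.215)² = 0.2304 kg·m².
Block: mg − T = ma. Pulley: TR = Iα. No-slip: a = αR, so T = (I/R²)a = 4.985·a.
Then mg = (m + 4.985)a, so a = (3.62)(9.81)/(3.62 + 4.985) = 4.127 m/s².
T = 4.985·a = 20.57 N.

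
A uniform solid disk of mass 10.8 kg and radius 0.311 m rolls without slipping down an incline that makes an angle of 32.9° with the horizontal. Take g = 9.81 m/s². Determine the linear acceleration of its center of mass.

a ≈ 3.55 m/s²

Translation along the incline: Mg sinθ − f = Ma.
Rotation about the center: fR = Iα with I = ½MR². No-slip gives a = αR, so f = (I/R²)a = (1/2)M a.
Substituting: Mg sinθ = (1 + 0.5000)Ma, so a = g sinθ/(1 + 0.5000) = (9.81) sin 32.9° / 1.500 = 3.552 m/s².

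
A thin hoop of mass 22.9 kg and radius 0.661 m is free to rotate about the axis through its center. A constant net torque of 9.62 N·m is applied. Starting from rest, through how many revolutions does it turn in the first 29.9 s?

≈ 68.4 revolutions

I = MR² = (22.9)(0.661)² = 10.01 kg·m².
α = τ/I = 9.62/10.01 = 0.9615 rad/s².
θ = ½αt² = ½(0.9615)(29.9)² = 429.8 rad.
Revolutions = θ/(2π) = 68.40.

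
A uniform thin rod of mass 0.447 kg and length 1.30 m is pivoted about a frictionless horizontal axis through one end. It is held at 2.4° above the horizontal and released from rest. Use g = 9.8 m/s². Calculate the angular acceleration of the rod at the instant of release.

About the pivot, I = (1/3)ML² = (1/3)(0.447)(1.30)² = 0.2518 kg·m².
The weight acts at the center, a distance L/2 = 0.6500 m from the pivot; τ = Mg(L/2) cos 2.4° = 2.845 N·m.
α = τ/I = 2.845/0.2518 = 11.30 rad/s².

α ≈ 11.3 rad/s²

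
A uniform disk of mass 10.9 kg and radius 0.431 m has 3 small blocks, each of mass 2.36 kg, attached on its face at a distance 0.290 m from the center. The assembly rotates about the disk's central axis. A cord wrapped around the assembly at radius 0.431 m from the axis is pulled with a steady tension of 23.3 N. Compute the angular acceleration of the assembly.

I_disk = ½MR² = ½(10.9)(0.431)² = 1.012 kg·m².
I_blocks = 3·m·r² = 3(2.36)(0.290)² = 0.5954 kg·m².
Total I = 1.608 kg·m².
τ = F r = (23.3)(0.431) = 10.04 N·m.
α = τ/I = 10.04/1.608 = 6.246 rad/s².

α ≈ 6.25 rad/s²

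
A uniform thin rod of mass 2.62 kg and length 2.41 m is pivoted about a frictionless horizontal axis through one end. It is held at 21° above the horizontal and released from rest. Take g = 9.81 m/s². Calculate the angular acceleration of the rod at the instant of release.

About the pivot, I = (1/3)ML² = (1/3)(2.62)(2.41)² = 5.072 kg·m².
The weight acts at the center, a distance L/2 = 1.205 m from the pivot; τ = Mg(L/2) cos 21° = 28.91 N·m.
α = τ/I = 28.91/5.072 = 5.700 rad/s².

α ≈ 5.70 rad/s²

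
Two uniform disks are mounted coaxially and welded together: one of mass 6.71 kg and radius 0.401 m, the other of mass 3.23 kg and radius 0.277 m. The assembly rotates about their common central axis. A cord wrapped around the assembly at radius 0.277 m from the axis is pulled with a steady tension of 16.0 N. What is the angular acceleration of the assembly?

α ≈ 6.68 rad/s²

I = ½M₁R₁² + ½M₂R₂² = ½(6.71)(0.401)² + ½(3.23)(0.277)² = 0.6634 kg·m².
τ = F r = (16.0)(0.277) = 4.432 N·m.
α = τ/I = 4.432/0.6634 = 6.681 rad/s².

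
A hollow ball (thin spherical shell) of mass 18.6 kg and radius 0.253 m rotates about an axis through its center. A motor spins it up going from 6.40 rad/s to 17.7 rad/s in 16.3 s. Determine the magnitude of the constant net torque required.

I = (2/3)MR² = (2/3)(18.6)(0.253)² = 0.7937 kg·m².
α = Δω/Δt = (17.7 − 6.40)/16.3 = 0.6933 rad/s².
τ = Iα = (0.7937)(0.6933) = 0.5502 N·m.

τ ≈ 0.550 N·m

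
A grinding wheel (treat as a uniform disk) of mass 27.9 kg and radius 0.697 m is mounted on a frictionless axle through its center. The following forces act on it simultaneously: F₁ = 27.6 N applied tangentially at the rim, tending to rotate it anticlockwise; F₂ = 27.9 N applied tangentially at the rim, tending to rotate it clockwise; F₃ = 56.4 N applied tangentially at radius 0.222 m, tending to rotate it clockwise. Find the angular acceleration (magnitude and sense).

α ≈ 1.88 rad/s², clockwise

I = ½MR² = (1/2)(27.9)(0.697)² = 6.777 kg·m².
Taking anticlockwise as positive: τ₁ = +(27.6)(0.697) = +19.24 N·m; τ₂ = −(27.9)(0.697) = −19.45 N·m; τ₃ = −(56.4)(0.222) = −12.52 N·m.
Net torque τ = -12.73 N·m.
α = τ/I = -12.73/6.777 = -1.878 rad/s².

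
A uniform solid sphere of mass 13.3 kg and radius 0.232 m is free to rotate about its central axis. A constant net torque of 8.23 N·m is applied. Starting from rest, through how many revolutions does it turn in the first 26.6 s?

I = (2/5)MR² = (2/5)(13.3)(0.232)² = 0.2863 kg·m².
α = τ/I = 8.23/0.2863 = 28.74 rad/s².
θ = ½αt² = ½(28.74)(26.6)² = 10170 rad.
Revolutions = θ/(2π) = 1618.

≈ 1620 revolutions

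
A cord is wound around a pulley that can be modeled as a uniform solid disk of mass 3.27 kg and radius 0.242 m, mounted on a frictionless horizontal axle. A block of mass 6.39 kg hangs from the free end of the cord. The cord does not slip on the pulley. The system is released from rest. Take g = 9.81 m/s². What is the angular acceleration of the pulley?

I = ½MR² = (1/2)(3.27)(0.242)² = 0.09575 kg·m².
Block: mg − T = ma. Pulley: TR = Iα. No-slip: a = αR, so T = (I/R²)a = 1.635·a.
Then mg = (m + 1.635)a, so a = (6.39)(9.81)/(6.39 + 1.635) = 7.811 m/s².
α = a/R = 7.811/0.242 = 32.28 rad/s².

α ≈ 32.3 rad/s²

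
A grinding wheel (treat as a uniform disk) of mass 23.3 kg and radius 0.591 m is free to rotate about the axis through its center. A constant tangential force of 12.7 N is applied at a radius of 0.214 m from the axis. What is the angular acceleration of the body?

I = ½MR² = (1/2)(23.3)(0.591)² = 4.069 kg·m².
τ = F·r = (12.7)(0.214) = 2.718 N·m.
Newton's second law for rotation, τ = Iα, gives α = τ/I = 2.718/4.069 = 0.6679 rad/s².

α ≈ 0.668 rad/s²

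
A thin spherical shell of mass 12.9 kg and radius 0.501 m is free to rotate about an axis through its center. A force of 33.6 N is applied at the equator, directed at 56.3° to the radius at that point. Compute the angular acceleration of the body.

I = (2/3)MR² = (2/3)(12.9)(0.501)² = 2.159 kg·m².
Only the tangential component produces torque: τ = F R sinθ = (33.6)(0.501) sin 56.3° = 14.00 N·m.
From τ = Iα: α = 14.00/2.159 = 6.488 rad/s².

α ≈ 6.49 rad/s²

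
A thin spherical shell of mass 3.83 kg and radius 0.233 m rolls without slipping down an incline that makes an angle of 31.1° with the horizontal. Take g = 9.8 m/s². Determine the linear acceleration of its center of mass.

Translation along the incline: Mg sinθ − f = Ma.
Rotation about the center: fR = Iα with I = (2/3)MR². No-slip gives a = αR, so f = (I/R²)a = (2/3)M a.
Substituting: Mg sinθ = (1 + 0.6667)Ma, so a = g sinθ/(1 + 0.6667) = (9.8) sin 31.1° / 1.667 = 3.037 m/s².

a ≈ 3.04 m/s²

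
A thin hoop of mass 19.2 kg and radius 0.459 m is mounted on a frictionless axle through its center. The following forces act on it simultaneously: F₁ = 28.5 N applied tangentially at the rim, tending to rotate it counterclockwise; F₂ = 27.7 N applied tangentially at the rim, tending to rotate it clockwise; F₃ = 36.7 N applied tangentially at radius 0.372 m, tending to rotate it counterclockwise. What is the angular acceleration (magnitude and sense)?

I = MR² = (19.2)(0.459)² = 4.045 kg·m².
Taking counterclockwise as positive: τ₁ = +(28.5)(0.459) = +13.08 N·m; τ₂ = −(27.7)(0.459) = −12.71 N·m; τ₃ = +(36.7)(0.372) = +13.65 N·m.
Net torque τ = 14.02 N·m.
α = τ/I = 14.02/4.045 = 3.466 rad/s².

α ≈ 3.47 rad/s², counterclockwise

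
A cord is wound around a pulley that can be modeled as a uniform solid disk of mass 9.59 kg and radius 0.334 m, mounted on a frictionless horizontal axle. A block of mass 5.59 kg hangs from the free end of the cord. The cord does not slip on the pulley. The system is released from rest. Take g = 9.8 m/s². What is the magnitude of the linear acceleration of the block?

I = ½MR² = (1/2)(9.59)(0.334)² = 0.5349 kg·m².
Block: mg − T = ma. Pulley: TR = Iα. No-slip: a = αR, so T = (I/R²)a = 4.795·a.
Then mg = (m + 4.795)a, so a = (5.59)(9.8)/(5.59 + 4.795) = 5.275 m/s².

a ≈ 5.28 m/s²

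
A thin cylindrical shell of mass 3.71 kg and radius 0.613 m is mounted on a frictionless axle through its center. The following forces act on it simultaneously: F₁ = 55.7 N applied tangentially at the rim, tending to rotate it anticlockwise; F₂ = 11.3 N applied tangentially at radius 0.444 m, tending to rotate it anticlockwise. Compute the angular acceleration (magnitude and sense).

I = MR² = (3.71)(0.613)² = 1.394 kg·m².
Taking anticlockwise as positive: τ₁ = +(55.7)(0.613) = +34.14 N·m; τ₂ = +(11.3)(0.444) = +5.017 N·m.
Net torque τ = 39.16 N·m.
α = τ/I = 39.16/1.394 = 28.09 rad/s².

α ≈ 28.1 rad/s², anticlockwise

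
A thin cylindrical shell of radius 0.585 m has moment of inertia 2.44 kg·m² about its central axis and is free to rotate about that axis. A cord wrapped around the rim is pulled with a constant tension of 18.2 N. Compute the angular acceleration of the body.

α ≈ 4.36 rad/s²

τ = F R = (18.2)(0.585) = 10.65 N·m.
Newton's second law for rotation, τ = Iα, gives α = τ/I = 10.65/2.440 = 4.364 rad/s².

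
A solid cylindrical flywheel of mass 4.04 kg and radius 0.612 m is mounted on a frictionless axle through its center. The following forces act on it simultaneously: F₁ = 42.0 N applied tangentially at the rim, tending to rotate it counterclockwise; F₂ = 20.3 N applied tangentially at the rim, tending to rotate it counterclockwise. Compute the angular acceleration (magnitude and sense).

I = ½MR² = (1/2)(4.04)(0.612)² = 0.7566 kg·m².
Taking counterclockwise as positive: τ₁ = +(42.0)(0.612) = +25.70 N·m; τ₂ = +(20.3)(0.612) = +12.42 N·m.
Net torque τ = 38.13 N·m.
α = τ/I = 38.13/0.7566 = 50.39 rad/s².

α ≈ 50.4 rad/s², counterclockwise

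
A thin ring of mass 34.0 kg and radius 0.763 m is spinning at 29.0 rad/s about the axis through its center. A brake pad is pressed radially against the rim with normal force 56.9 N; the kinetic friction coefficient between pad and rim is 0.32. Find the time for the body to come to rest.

I = MR² = (34.0)(0.763)² = 19.79 kg·m².
Friction force f = μN = (0.32)(56.9) = 18.21 N at the rim; torque magnitude τ = fR = 13.89 N·m, opposing ω.
|α| = τ/I = 13.89/19.79 = 0.7019 rad/s² (deceleration).
0 = ω₀ − |α|t ⇒ t = ω₀/|α| = 29.0/0.7019 = 41.32 s.

t ≈ 41.3 s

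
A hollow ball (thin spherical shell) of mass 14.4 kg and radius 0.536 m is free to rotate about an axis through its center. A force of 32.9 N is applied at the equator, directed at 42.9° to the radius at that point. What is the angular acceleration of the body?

α ≈ 4.35 rad/s²

I = (2/3)MR² = (2/3)(14.4)(0.536)² = 2.758 kg·m².
Only the tangential component produces torque: τ = F R sinθ = (32.9)(0.536) sin 42.9° = 12.00 N·m.
Newton's second law for rotation, τ = Iα, gives α = τ/I = 12.00/2.758 = 4.352 rad/s².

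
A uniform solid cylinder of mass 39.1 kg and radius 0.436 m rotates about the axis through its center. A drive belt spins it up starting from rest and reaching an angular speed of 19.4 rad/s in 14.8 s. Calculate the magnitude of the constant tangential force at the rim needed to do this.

F ≈ 11.2 N

I = ½MR² = (1/2)(39.1)(0.436)² = 3.716 kg·m².
α = Δω/Δt = (19.4 − 0)/14.8 = 1.311 rad/s².
The required torque is τ = Iα = (3.716)(1.311) = 4.871 N·m.
A tangential force at the rim gives τ = FR, so F = τ/R = 4.871/0.436 = 11.17 N.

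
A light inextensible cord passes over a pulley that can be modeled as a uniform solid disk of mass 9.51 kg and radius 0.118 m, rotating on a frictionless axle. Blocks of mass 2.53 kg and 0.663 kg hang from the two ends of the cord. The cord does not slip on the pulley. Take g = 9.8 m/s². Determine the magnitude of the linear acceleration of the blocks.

I = ½MR² = (1/2)(9.51)(0.118)² = 0.06621 kg·m².
Heavier block: m₁g − T₁ = m₁a. Lighter block: T₂ − m₂g = m₂a.
Pulley: (T₁ − T₂)R = Iα = I(a/R), so T₁ − T₂ = (I/R²)a = (1/2)M_p a = 4.755·a.
Adding the three: (m₁ − m₂)g = (m₁ + m₂ + 4.755)a, so a = (2.53 − 0.663)(9.8)/(2.53 + 0.663 + 4.755) = 2.302 m/s².

a ≈ 2.30 m/s²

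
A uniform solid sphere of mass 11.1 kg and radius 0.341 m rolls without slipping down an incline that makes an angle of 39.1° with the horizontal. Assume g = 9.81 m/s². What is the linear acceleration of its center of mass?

a ≈ 4.42 m/s²

Translation along the incline: Mg sinθ − f = Ma.
Rotation about the center: fR = Iα with I = (2/5)MR². No-slip gives a = αR, so f = (I/R²)a = (2/5)M a.
Substituting: Mg sinθ = (1 + 0.4000)Ma, so a = g sinθ/(1 + 0.4000) = (9.81) sin 39.1° / 1.400 = 4.419 m/s².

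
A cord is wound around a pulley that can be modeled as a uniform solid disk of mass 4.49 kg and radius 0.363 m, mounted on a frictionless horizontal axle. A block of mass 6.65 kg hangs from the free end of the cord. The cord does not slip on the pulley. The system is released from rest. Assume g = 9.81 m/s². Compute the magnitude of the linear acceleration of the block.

a ≈ 7.33 m/s²

I = ½MR² = (1/2)(4.49)(0.363)² = 0.2958 kg·m².
Block: mg − T = ma. Pulley: TR = Iα. No-slip: a = αR, so T = (I/R²)a = 2.245·a.
Then mg = (m + 2.245)a, so a = (6.65)(9.81)/(6.65 + 2.245) = 7.334 m/s².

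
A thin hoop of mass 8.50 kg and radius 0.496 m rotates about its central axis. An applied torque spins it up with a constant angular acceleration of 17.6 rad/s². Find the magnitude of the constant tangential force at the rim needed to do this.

F ≈ 74.2 N

I = MR² = (8.50)(0.496)² = 2.091 kg·m².
The required torque is τ = Iα = (2.091)(17.60) = 36.80 N·m.
A tangential force at the rim gives τ = FR, so F = τ/R = 36.80/0.496 = 74.20 N.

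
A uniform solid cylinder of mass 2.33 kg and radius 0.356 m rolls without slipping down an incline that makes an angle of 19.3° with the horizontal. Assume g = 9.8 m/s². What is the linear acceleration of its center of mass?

a ≈ 2.16 m/s²

Translation along the incline: Mg sinθ − f = Ma.
Rotation about the center: fR = Iα with I = ½MR². No-slip gives a = αR, so f = (I/R²)a = (1/2)M a.
Substituting: Mg sinθ = (1 + 0.5000)Ma, so a = g sinθ/(1 + 0.5000) = (9.8) sin 19.3° / 1.500 = 2.159 m/s².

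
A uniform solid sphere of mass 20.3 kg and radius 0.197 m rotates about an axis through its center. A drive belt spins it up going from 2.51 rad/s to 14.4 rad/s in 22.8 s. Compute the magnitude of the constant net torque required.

τ ≈ 0.164 N·m

I = (2/5)MR² = (2/5)(20.3)(0.197)² = 0.3151 kg·m².
α = Δω/Δt = (14.4 − 2.51)/22.8 = 0.5215 rad/s².
τ = Iα = (0.3151)(0.5215) = 0.1643 N·m.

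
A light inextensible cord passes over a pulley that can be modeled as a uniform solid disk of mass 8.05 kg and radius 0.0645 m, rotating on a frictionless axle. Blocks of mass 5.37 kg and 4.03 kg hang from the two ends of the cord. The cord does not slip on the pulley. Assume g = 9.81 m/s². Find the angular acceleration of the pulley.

I = ½MR² = (1/2)(8.05)(0.0645)² = 0.01675 kg·m².
Heavier block: m₁g − T₁ = m₁a. Lighter block: T₂ − m₂g = m₂a.
Pulley: (T₁ − T₂)R = Iα = I(a/R), so T₁ − T₂ = (I/R²)a = (1/2)M_p a = 4.025·a.
Adding the three: (m₁ − m₂)g = (m₁ + m₂ + 4.025)a, so a = (5.37 − 4.03)(9.81)/(5.37 + 4.03 + 4.025) = 0.9792 m/s².
α = a/R = 0.9792/0.0645 = 15.18 rad/s².

α ≈ 15.2 rad/s²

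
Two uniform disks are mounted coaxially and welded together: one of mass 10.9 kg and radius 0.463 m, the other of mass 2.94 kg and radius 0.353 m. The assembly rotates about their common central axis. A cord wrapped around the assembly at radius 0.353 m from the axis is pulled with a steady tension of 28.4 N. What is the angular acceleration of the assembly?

I = ½M₁R₁² + ½M₂R₂² = ½(10.9)(0.463)² + ½(2.94)(0.353)² = 1.351 kg·m².
τ = F r = (28.4)(0.353) = 10.03 N·m.
α = τ/I = 10.03/1.351 = 7.418 rad/s².

α ≈ 7.42 rad/s²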